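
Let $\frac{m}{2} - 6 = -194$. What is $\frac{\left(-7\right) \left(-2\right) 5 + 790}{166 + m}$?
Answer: $- \frac{86}{21} \approx -4.0952$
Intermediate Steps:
$m = -376$ ($m = 12 + 2 \left(-194\right) = 12 - 388 = -376$)
$\frac{\left(-7\right) \left(-2\right) 5 + 790}{166 + m} = \frac{\left(-7\right) \left(-2\right) 5 + 790}{166 - 376} = \frac{14 \cdot 5 + 790}{-210} = \left(70 + 790\right) \left(- \frac{1}{210}\right) = 860 \left(- \frac{1}{210}\right) = - \frac{86}{21}$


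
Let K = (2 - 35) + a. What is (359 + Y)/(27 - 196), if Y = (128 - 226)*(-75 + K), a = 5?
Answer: -10453/169 ≈ -61.852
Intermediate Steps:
K = -28 (K = (2 - 35) + 5 = -33 + 5 = -28)
Y = 10094 (Y = (128 - 226)*(-75 - 28) = -98*(-103) = 10094)
(359 + Y)/(27 - 196) = (359 + 10094)/(27 - 196) = 10453/(-169) = 10453*(-1/169) = -10453/169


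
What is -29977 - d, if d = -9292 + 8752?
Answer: -29437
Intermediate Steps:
d = -540
-29977 - d = -29977 - 1*(-540) = -29977 + 540 = -29437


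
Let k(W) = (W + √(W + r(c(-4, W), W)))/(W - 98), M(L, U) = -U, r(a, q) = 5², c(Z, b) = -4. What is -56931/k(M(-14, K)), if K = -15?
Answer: 14175819/37 - 9450546*√10/185 ≈ 2.2159e+5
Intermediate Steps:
r(a, q) = 25
k(W) = (W + √(25 + W))/(-98 + W) (k(W) = (W + √(W + 25))/(W - 98) = (W + √(25 + W))/(-98 + W))
-56931/k(M(-14, K)) = -56931*(-98 - 1*(-15))/(-1*(-15) + √(25 - 1*(-15))) = -56931*(-98 + 15)/(15 + √(25 + 15)) = -56931*(-83/(15 + √40)) = -56931*(-83/(15 + 2*√10)) = -56931/(-15/83 - 2*√10/83)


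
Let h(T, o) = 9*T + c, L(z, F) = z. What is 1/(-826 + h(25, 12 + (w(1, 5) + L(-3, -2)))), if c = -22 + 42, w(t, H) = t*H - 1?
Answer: -1/581 ≈ -0.0017212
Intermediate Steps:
w(t, H) = -1 + H*t (w(t, H) = H*t - 1 = -1 + H*t)
c = 20
h(T, o) = 20 + 9*T (h(T, o) = 9*T + 20 = 20 + 9*T)
1/(-826 + h(25, 12 + (w(1, 5) + L(-3, -2)))) = 1/(-826 + (20 + 9*25)) = 1/(-826 + (20 + 225)) = 1/(-826 + 245) = 1/(-581) = -1/581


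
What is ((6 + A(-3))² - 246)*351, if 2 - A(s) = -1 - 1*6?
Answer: -7371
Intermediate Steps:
A(s) = 9 (A(s) = 2 - (-1 - 1*6) = 2 - (-1 - 6) = 2 - 1*(-7) = 2 + 7 = 9)
((6 + A(-3))² - 246)*351 = ((6 + 9)² - 246)*351 = (15² - 246)*351 = (225 - 246)*351 = -21*351 = -7371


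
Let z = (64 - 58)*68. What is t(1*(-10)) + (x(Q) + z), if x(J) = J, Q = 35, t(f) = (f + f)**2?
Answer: 843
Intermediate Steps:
t(f) = 4*f**2 (t(f) = (2*f)**2 = 4*f**2)
z = 408 (z = 6*68 = 408)
t(1*(-10)) + (x(Q) + z) = 4*(1*(-10))**2 + (35 + 408) = 4*(-10)**2 + 443 = 4*100 + 443 = 400 + 443 = 843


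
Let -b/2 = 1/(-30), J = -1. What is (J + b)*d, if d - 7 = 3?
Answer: -28/3 ≈ -9.3333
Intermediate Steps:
d = 10 (d = 7 + 3 = 10)
b = 1/15 (b = -2/(-30) = -2*(-1/30) = 1/15 ≈ 0.066667)
(J + b)*d = (-1 + 1/15)*10 = -14/15*10 = -28/3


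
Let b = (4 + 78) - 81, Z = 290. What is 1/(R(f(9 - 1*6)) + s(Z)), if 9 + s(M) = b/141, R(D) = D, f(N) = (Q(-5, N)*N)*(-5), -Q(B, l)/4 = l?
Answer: 141/24112 ≈ 0.0058477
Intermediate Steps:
Q(B, l) = -4*l
f(N) = 20*N**2 (f(N) = ((-4*N)*N)*(-5) = -4*N**2*(-5) = 20*N**2)
b = 1 (b = 82 - 81 = 1)
s(M) = -1268/141 (s(M) = -9 + 1/141 = -1268/141)
1/(R(f(9 - 1*6)) + s(Z)) = 1/(20*(9 - 1*6)**2 - 1268/141) = 1/(20*(9 - 6)**2 - 1268/141) = 1/(20*3**2 - 1268/141) = 1/(20*9 - 1268/141) = 1/(180 - 1268/141) = 1/(24112/141) = 141/24112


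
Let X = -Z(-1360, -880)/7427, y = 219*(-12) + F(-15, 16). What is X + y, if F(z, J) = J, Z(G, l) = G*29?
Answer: -19359884/7427 ≈ -2606.7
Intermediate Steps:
Z(G, l) = 29*G
y = -2612 (y = 219*(-12) + 16 = -2628 + 16 = -2612)
X = 39440/7427 (X = -29*(-1360)/7427 = -(-39440)/7427 = -1*(-39440/7427) = 39440/7427 ≈ 5.3104)
X + y = 39440/7427 - 2612 = -19359884/7427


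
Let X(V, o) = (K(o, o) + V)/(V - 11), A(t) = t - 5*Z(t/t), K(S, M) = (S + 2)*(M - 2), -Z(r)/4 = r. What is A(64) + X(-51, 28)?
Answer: 4479/62 ≈ 72.242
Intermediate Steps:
Z(r) = -4*r
K(S, M) = (-2 + M)*(2 + S) (K(S, M) = (2 + S)*(-2 + M) = (-2 + M)*(2 + S))
A(t) = 20 + t (A(t) = t - (-20)*t/t = t - (-20) = t - 5*(-4) = t + 20 = 20 + t)
X(V, o) = (-4 + V + o²)/(-11 + V) (X(V, o) = ((-4 - 2*o + 2*o + o*o) + V)/(V - 11) = ((-4 - 2*o + 2*o + o²) + V)/(-11 + V) = ((-4 + o²) + V)/(-11 + V) = (-4 + V + o²)/(-11 + V))
A(64) + X(-51, 28) = (20 + 64) + (-4 - 51 + 28²)/(-11 - 51) = 84 + (-4 - 51 + 784)/(-62) = 84 - 1/62*729 = 84 - 729/62 = 4479/62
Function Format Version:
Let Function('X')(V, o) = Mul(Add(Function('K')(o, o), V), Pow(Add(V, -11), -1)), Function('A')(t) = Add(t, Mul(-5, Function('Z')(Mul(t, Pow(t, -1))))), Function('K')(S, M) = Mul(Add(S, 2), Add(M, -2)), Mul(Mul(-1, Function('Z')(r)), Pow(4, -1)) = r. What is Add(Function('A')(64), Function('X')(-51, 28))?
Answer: Rational(4479, 62) ≈ 72.242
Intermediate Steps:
Function('Z')(r) = Mul(-4, r)
Function('K')(S, M) = Mul(Add(-2, M), Add(2, S)) (Function('K')(S, M) = Mul(Add(2, S), Add(-2, M)) = Mul(Add(-2, M), Add(2, S)))
Function('A')(t) = Add(20, t) (Function('A')(t) = Add(t, Mul(-5, Mul(-4, Mul(t, Pow(t, -1))))) = Add(t, Mul(-5, Mul(-4, 1))) = Add(t, Mul(-5, -4)) = Add(t, 20) = Add(20, t))
Function('X')(V, o) = Mul(Pow(Add(-11, V), -1), Add(-4, V, Pow(o, 2))) (Function('X')(V, o) = Mul(Add(Add(-4, Mul(-2, o), Mul(2, o), Mul(o, o)), V), Pow(Add(V, -11), -1)) = Mul(Add(Add(-4, Mul(-2, o), Mul(2, o), Pow(o, 2)), V), Pow(Add(-11, V), -1)) = Mul(Add(Add(-4, Pow(o, 2)), V), Pow(Add(-11, V), -1)) = Mul(Add(-4, V, Pow(o, 2)), Pow(Add(-11, V), -1)) = Mul(Pow(Add(-11, V), -1), Add(-4, V, Pow(o, 2))))
Add(Function('A')(64), Function('X')(-51, 28)) = Add(Add(20, 64), Mul(Pow(Add(-11, -51), -1), Add(-4, -51, Pow(28, 2)))) = Add(84, Mul(Pow(-62, -1), Add(-4, -51, 784))) = Add(84, Mul(Rational(-1, 62), 729)) = Add(84, Rational(-729, 62)) = Rational(4479, 62)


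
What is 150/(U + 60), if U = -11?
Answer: 150/49 ≈ 3.0612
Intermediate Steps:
150/(U + 60) = 150/(-11 + 60) = 150/49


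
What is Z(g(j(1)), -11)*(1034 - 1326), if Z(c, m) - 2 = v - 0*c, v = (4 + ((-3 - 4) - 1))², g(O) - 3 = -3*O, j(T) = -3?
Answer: -5256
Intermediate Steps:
g(O) = 3 - 3*O
v = 16 (v = (4 + (-7 - 1))² = (4 - 8)² = (-4)² = 16)
Z(c, m) = 18 (Z(c, m) = 2 + (16 - 0*c) = 2 + (16 - 1*0) = 2 + (16 + 0) = 2 + 16 = 18)
Z(g(j(1)), -11)*(1034 - 1326) = 18*(1034 - 1326) = 18*(-292) = -5256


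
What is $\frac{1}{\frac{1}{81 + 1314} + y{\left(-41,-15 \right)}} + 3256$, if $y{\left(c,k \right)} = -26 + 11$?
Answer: $\frac{68127149}{20924} \approx 3255.9$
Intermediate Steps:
$y{\left(c,k \right)} = -15$
$\frac{1}{\frac{1}{81 + 1314} + y{\left(-41,-15 \right)}} + 3256 = \frac{1}{\frac{1}{81 + 1314} - 15} + 3256 = \frac{1}{\frac{1}{1395} - 15} + 3256 = \frac{1}{- \frac{20924}{1395}} + 3256 = - \frac{1395}{20924} + 3256 = \frac{68127149}{20924}$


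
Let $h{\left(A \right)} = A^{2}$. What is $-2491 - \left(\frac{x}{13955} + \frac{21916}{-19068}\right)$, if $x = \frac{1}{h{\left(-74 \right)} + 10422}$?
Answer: $- \frac{2633242045792387}{1057590364530} \approx -2489.9$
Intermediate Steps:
$x = \frac{1}{15898}$ ($x = \frac{1}{\left(-74\right)^{2} + 10422} = \frac{1}{5476 + 10422} = \frac{1}{15898} \approx 6.2901 \cdot 10^{-5}$)
$-2491 - \left(\frac{x}{13955} + \frac{21916}{-19068}\right) = -2491 - \left(\frac{1}{15898 \cdot 13955} + \frac{21916}{-19068}\right) = -2491 - \left(\frac{1}{15898} \cdot \frac{1}{13955} + 21916 \left(- \frac{1}{19068}\right)\right) = -2491 - \left(\frac{1}{221856590} - \frac{5479}{4767}\right) = -2491 - - \frac{1215552251843}{1057590364530} = -2491 + \frac{1215552251843}{1057590364530} = - \frac{2633242045792387}{1057590364530}$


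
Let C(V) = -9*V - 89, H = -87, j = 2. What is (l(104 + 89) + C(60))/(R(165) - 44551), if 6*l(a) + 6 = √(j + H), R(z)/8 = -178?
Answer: 42/3065 - I*√85/275850 ≈ 0.013703 - 3.3422e-5*I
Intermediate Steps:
C(V) = -89 - 9*V
R(z) = -1424 (R(z) = 8*(-178) = -1424)
l(a) = -1 + I*√85/6 (l(a) = -1 + √(2 - 87)/6 = -1 + √(-85)/6 = -1 + (I*√85)/6 = -1 + I*√85/6)
(l(104 + 89) + C(60))/(R(165) - 44551) = ((-1 + I*√85/6) + (-89 - 9*60))/(-1424 - 44551) = ((-1 + I*√85/6) + (-89 - 540))/(-45975) = ((-1 + I*√85/6) - 629)*(-1/45975) = (-630 + I*√85/6)*(-1/45975) = 42/3065 - I*√85/275850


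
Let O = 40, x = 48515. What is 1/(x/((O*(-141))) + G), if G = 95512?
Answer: 1128/107727833 ≈ 1.0471e-5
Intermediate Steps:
1/(x/((O*(-141))) + G) = 1/(48515/((40*(-141))) + 95512) = 1/(48515/(-5640) + 95512) = 1/(48515*(-1/5640) + 95512) = 1/(-9703/1128 + 95512) = 1/(107727833/1128) = 1128/107727833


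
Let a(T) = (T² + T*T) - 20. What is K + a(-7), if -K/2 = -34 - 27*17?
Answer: 1064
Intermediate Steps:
a(T) = -20 + 2*T² (a(T) = (T² + T²) - 20 = 2*T² - 20 = -20 + 2*T²)
K = 986 (K = -2*(-34 - 27*17) = -2*(-34 - 459) = -2*(-493) = 986)
K + a(-7) = 986 + (-20 + 2*(-7)²) = 986 + (-20 + 2*49) = 986 + (-20 + 98) = 986 + 78 = 1064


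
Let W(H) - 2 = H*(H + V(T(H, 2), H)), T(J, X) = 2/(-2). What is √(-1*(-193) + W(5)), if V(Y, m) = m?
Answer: 7*√5 ≈ 15.652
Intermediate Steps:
T(J, X) = -1 (T(J, X) = 2*(-½) = -1)
W(H) = 2 + 2*H² (W(H) = 2 + H*(H + H) = 2 + H*(2*H) = 2 + 2*H²)
√(-1*(-193) + W(5)) = √(-1*(-193) + (2 + 2*5²)) = √(193 + (2 + 2*25)) = √(193 + (2 + 50)) = √(193 + 52) = √245 = 7*√5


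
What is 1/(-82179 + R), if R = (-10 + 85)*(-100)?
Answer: -1/89679 ≈ -1.1151e-5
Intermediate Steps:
R = -7500 (R = 75*(-100) = -7500)
1/(-82179 + R) = 1/(-82179 - 7500) = 1/(-89679) = -1/89679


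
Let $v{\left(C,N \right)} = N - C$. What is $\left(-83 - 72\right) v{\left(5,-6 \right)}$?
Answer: $1705$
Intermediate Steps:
$\left(-83 - 72\right) v{\left(5,-6 \right)} = \left(-83 - 72\right) \left(-6 - 5\right) = - 155 \left(-6 - 5\right) = \left(-155\right) \left(-11\right) = 1705$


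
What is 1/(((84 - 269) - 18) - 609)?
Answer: -1/812 ≈ -0.0012315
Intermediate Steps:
1/(((84 - 269) - 18) - 609) = 1/((-185 - 18) - 609) = 1/(-203 - 609) = 1/(-812) = -1/812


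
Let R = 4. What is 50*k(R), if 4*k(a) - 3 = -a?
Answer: -25/2 ≈ -12.500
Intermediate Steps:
k(a) = ¾ - a/4 (k(a) = ¾ + (-a)/4 = ¾ - a/4)
50*k(R) = 50*(¾ - ¼*4) = 50*(¾ - 1) = 50*(-¼) = -25/2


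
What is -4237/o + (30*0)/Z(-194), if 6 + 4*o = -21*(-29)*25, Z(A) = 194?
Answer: -892/801 ≈ -1.1136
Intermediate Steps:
o = 15219/4 (o = -3/2 + (-21*(-29)*25)/4 = -3/2 + (609*25)/4 = -3/2 + (¼)*15225 = -3/2 + 15225/4 = 15219/4 ≈ 3804.8)
-4237/o + (30*0)/Z(-194) = -4237/15219/4 + (30*0)/194 = -4237*4/15219 + 0*(1/194) = -892/801 + 0 = -892/801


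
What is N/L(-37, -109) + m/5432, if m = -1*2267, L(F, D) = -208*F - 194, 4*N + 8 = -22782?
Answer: -23977927/20375432 ≈ -1.1768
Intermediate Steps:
N = -11395/2 (N = -2 + (¼)*(-22782) = -2 - 11391/2 = -11395/2 ≈ -5697.5)
L(F, D) = -194 - 208*F
m = -2267
N/L(-37, -109) + m/5432 = -11395/(2*(-194 - 208*(-37))) - 2267/5432 = -11395/(2*(-194 + 7696)) - 2267*1/5432 = -11395/2/7502 - 2267/5432 = -11395/2*1/7502 - 2267/5432 = -11395/15004 - 2267/5432 = -23977927/20375432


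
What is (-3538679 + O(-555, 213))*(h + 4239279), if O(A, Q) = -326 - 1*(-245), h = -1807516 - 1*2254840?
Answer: -626088035480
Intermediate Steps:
h = -4062356 (h = -1807516 - 2254840 = -4062356)
O(A, Q) = -81 (O(A, Q) = -326 + 245 = -81)
(-3538679 + O(-555, 213))*(h + 4239279) = (-3538679 - 81)*(-4062356 + 4239279) = -3538760*176923 = -626088035480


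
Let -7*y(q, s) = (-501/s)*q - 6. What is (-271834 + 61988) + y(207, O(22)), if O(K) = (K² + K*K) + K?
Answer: -161569237/770 ≈ -2.0983e+5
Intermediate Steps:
O(K) = K + 2*K² (O(K) = (K² + K²) + K = 2*K² + K = K + 2*K²)
y(q, s) = 6/7 + 501*q/(7*s) (y(q, s) = -((-501/s)*q - 6)/7 = -(-501*q/s - 6)/7 = -(-6 - 501*q/s)/7 = 6/7 + 501*q/(7*s))
(-271834 + 61988) + y(207, O(22)) = (-271834 + 61988) + 3*(2*(22*(1 + 2*22)) + 167*207)/(7*((22*(1 + 2*22)))) = -209846 + 3*(2*(22*(1 + 44)) + 34569)/(7*((22*(1 + 44)))) = -209846 + 3*(2*(22*45) + 34569)/(7*((22*45))) = -209846 + (3/7)*(2*990 + 34569)/990 = -209846 + (3/7)*(1/990)*(1980 + 34569) = -209846 + (3/7)*(1/990)*36549 = -209846 + 12183/770 = -161569237/770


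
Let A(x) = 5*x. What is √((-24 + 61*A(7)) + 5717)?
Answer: 2*√1957 ≈ 88.476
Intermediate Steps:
√((-24 + 61*A(7)) + 5717) = √((-24 + 61*(5*7)) + 5717) = √((-24 + 61*35) + 5717) = √((-24 + 2135) + 5717) = √(2111 + 5717) = √7828 = 2*√1957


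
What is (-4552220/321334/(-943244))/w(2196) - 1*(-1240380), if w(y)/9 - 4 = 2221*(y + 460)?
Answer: 997987091800905472615291/804581734469199336 ≈ 1.2404e+6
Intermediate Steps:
w(y) = 9194976 + 19989*y (w(y) = 36 + 9*(2221*(y + 460)) = 36 + 9*(2221*(460 + y)) = 36 + 9*(1021660 + 2221*y) = 36 + (9194940 + 19989*y) = 9194976 + 19989*y)
(-4552220/321334/(-943244))/w(2196) - 1*(-1240380) = (-4552220/321334/(-943244))/(9194976 + 19989*2196) - 1*(-1240380) = (-4552220*1/321334*(-1/943244))/(9194976 + 43895844) + 1240380 = -2276110/160667*(-1/943244)/53090820 + 1240380 = (1138055/75774091874)*(1/53090820) + 1240380 = 227611/804581734469199336 + 1240380 = 997987091800905472615291/804581734469199336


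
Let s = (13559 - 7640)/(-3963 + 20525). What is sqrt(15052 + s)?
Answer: sqrt(498594286)/182 ≈ 122.69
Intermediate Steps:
s = 5919/16562 ≈ 0.35738
sqrt(15052 + s) = sqrt(15052 + 5919/16562) = sqrt(249297143/16562) = sqrt(498594286)/182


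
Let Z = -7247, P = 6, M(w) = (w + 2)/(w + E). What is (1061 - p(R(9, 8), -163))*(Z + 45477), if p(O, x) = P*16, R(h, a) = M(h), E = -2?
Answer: 36891950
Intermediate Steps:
M(w) = (2 + w)/(-2 + w) (M(w) = (w + 2)/(w - 2) = (2 + w)/(-2 + w))
R(h, a) = (2 + h)/(-2 + h)
p(O, x) = 96 (p(O, x) = 6*16 = 96)
(1061 - p(R(9, 8), -163))*(Z + 45477) = (1061 - 1*96)*(-7247 + 45477) = (1061 - 96)*38230 = 965*38230 = 36891950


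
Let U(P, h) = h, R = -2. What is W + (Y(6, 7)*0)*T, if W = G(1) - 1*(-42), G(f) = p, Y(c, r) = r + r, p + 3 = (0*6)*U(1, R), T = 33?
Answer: 39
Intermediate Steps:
p = -3 (p = -3 + (0*6)*(-2) = -3 + 0*(-2) = -3 + 0 = -3)
Y(c, r) = 2*r
G(f) = -3
W = 39 (W = -3 - 1*(-42) = -3 + 42 = 39)
W + (Y(6, 7)*0)*T = 39 + ((2*7)*0)*33 = 39 + (14*0)*33 = 39 + 0*33 = 39 + 0 = 39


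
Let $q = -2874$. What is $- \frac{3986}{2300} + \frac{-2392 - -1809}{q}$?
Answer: $- \frac{1264358}{826275} \approx -1.5302$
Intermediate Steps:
$- \frac{3986}{2300} + \frac{-2392 - -1809}{q} = - \frac{3986}{2300} + \frac{-2392 - -1809}{-2874} = \left(-3986\right) \frac{1}{2300} + \left(-2392 + 1809\right) \left(- \frac{1}{2874}\right) = - \frac{1993}{1150} - - \frac{583}{2874} = - \frac{1993}{1150} + \frac{583}{2874} = - \frac{1264358}{826275}$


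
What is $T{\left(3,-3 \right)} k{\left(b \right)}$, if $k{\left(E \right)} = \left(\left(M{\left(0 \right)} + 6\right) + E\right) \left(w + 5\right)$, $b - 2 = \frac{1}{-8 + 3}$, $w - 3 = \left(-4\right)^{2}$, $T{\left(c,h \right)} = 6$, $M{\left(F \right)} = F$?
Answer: $\frac{5616}{5} \approx 1123.2$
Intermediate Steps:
$w = 19$ ($w = 3 + \left(-4\right)^{2} = 3 + 16 = 19$)
$b = \frac{9}{5}$ ($b = 2 + \frac{1}{-8 + 3} = 2 + \frac{1}{-5} = 2 - \frac{1}{5} = \frac{9}{5} \approx 1.8$)
$k{\left(E \right)} = 144 + 24 E$ ($k{\left(E \right)} = \left(\left(0 + 6\right) + E\right) \left(19 + 5\right) = \left(6 + E\right) 24 = 144 + 24 E$)
$T{\left(3,-3 \right)} k{\left(b \right)} = 6 \left(144 + 24 \cdot \frac{9}{5}\right) = 6 \left(144 + \frac{216}{5}\right) = 6 \cdot \frac{936}{5} = \frac{5616}{5}$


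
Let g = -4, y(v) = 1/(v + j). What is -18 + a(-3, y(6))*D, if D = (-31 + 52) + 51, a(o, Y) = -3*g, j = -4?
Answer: 846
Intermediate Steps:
y(v) = 1/(-4 + v) (y(v) = 1/(v - 4) = 1/(-4 + v))
a(o, Y) = 12 (a(o, Y) = -3*(-4) = 12)
D = 72 (D = 21 + 51 = 72)
-18 + a(-3, y(6))*D = -18 + 12*72 = -18 + 864 = 846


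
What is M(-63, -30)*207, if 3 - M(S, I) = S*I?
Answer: -390609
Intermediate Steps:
M(S, I) = 3 - I*S (M(S, I) = 3 - S*I = 3 - I*S)
M(-63, -30)*207 = (3 - 1*(-30)*(-63))*207 = (3 - 1890)*207 = -1887*207 = -390609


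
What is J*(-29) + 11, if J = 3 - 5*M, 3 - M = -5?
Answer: 1084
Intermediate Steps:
M = 8 (M = 3 - 1*(-5) = 3 + 5 = 8)
J = -37 (J = 3 - 5*8 = 3 - 40 = -37)
J*(-29) + 11 = -37*(-29) + 11 = 1073 + 11 = 1084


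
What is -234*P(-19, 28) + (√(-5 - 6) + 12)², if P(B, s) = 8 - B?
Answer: -6185 + 24*I*√11 ≈ -6185.0 + 79.599*I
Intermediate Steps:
-234*P(-19, 28) + (√(-5 - 6) + 12)² = -234*(8 - 1*(-19)) + (√(-5 - 6) + 12)² = -234*(8 + 19) + (√(-11) + 12)² = -234*27 + (I*√11 + 12)² = -6318 + (12 + I*√11)²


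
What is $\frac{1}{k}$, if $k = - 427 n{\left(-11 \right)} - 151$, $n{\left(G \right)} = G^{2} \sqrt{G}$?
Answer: $\frac{i}{- 151 i + 51667 \sqrt{11}} \approx -5.1423 \cdot 10^{-9} + 5.8357 \cdot 10^{-6} i$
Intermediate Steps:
$n{\left(G \right)} = G^{\frac{5}{2}}$
$k = -151 - 51667 i \sqrt{11}$ ($k = - 427 \left(-11\right)^{\frac{5}{2}} - 151 = - 427 \cdot 121 i \sqrt{11} - 151 = - 51667 i \sqrt{11} - 151 = -151 - 51667 i \sqrt{11} \approx -151.0 - 1.7136 \cdot 10^{5} i$)
$\frac{1}{k} = \frac{1}{-151 - 51667 i \sqrt{11}}$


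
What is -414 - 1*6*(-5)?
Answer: -384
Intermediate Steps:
-414 - 1*6*(-5) = -414 - 6*(-5) = -414 - 1*(-30) = -414 + 30 = -384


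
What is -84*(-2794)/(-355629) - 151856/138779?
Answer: -28858424536/16451278997 ≈ -1.7542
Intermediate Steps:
-84*(-2794)/(-355629) - 151856/138779 = 234696*(-1/355629) - 151856*1/138779 = -78232/118543 - 151856/138779 = -28858424536/16451278997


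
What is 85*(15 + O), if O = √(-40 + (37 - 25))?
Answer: 1275 + 170*I*√7 ≈ 1275.0 + 449.78*I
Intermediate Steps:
O = 2*I*√7 (O = √(-40 + 12) = √(-28) = 2*I*√7 ≈ 5.2915*I)
85*(15 + O) = 85*(15 + 2*I*√7) = 1275 + 170*I*√7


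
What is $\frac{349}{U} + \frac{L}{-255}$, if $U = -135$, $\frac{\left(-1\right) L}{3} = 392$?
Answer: $\frac{4651}{2295} \approx 2.0266$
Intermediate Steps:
$L = -1176$ ($L = \left(-3\right) 392 = -1176$)
$\frac{349}{U} + \frac{L}{-255} = \frac{349}{-135} - \frac{1176}{-255} = 349 \left(- \frac{1}{135}\right) - - \frac{392}{85} = - \frac{349}{135} + \frac{392}{85} = \frac{4651}{2295}$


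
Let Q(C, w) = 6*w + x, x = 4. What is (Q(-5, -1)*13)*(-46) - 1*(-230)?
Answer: 1426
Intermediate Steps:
Q(C, w) = 4 + 6*w (Q(C, w) = 6*w + 4 = 4 + 6*w)
(Q(-5, -1)*13)*(-46) - 1*(-230) = ((4 + 6*(-1))*13)*(-46) - 1*(-230) = ((4 - 6)*13)*(-46) + 230 = -2*13*(-46) + 230 = -26*(-46) + 230 = 1196 + 230 = 1426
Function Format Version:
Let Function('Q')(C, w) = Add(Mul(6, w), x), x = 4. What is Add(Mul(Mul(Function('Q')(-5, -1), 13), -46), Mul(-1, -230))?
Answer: 1426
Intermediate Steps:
Function('Q')(C, w) = Add(4, Mul(6, w)) (Function('Q')(C, w) = Add(Mul(6, w), 4) = Add(4, Mul(6, w)))
Add(Mul(Mul(Function('Q')(-5, -1), 13), -46), Mul(-1, -230)) = Add(Mul(Mul(Add(4, Mul(6, -1)), 13), -46), Mul(-1, -230)) = Add(Mul(Mul(Add(4, -6), 13), -46), 230) = Add(Mul(Mul(-2, 13), -46), 230) = Add(Mul(-26, -46), 230) = Add(1196, 230) = 1426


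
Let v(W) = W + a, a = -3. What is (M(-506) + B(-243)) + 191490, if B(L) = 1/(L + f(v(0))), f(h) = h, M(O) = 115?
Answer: 47134829/246 ≈ 1.9161e+5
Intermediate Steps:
v(W) = -3 + W (v(W) = W - 3 = -3 + W)
B(L) = 1/(-3 + L) (B(L) = 1/(L + (-3 + 0)) = 1/(L - 3) = 1/(-3 + L))
(M(-506) + B(-243)) + 191490 = (115 + 1/(-3 - 243)) + 191490 = (115 + 1/(-246)) + 191490 = (115 - 1/246) + 191490 = 28289/246 + 191490 = 47134829/246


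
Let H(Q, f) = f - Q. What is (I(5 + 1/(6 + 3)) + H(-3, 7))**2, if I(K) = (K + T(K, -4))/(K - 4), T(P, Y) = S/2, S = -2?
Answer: 18769/100 ≈ 187.69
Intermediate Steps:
T(P, Y) = -1 (T(P, Y) = -2/2 = -2*1/2 = -1)
I(K) = (-1 + K)/(-4 + K) (I(K) = (K - 1)/(K - 4) = (-1 + K)/(-4 + K))
(I(5 + 1/(6 + 3)) + H(-3, 7))**2 = ((-1 + (5 + 1/(6 + 3)))/(-4 + (5 + 1/(6 + 3))) + (7 - 1*(-3)))**2 = ((-1 + (5 + 1/9))/(-4 + (5 + 1/9)) + (7 + 3))**2 = ((-1 + (5 + 1/9))/(-4 + (5 + 1/9)) + 10)**2 = ((-1 + 46/9)/(-4 + 46/9) + 10)**2 = ((37/9)/(10/9) + 10)**2 = ((9/10)*(37/9) + 10)**2 = (37/10 + 10)**2 = (137/10)**2 = 18769/100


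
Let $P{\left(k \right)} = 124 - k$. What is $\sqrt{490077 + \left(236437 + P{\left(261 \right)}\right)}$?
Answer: $\sqrt{726377} \approx 852.28$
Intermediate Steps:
$\sqrt{490077 + \left(236437 + P{\left(261 \right)}\right)} = \sqrt{490077 + \left(236437 + \left(124 - 261\right)\right)} = \sqrt{490077 + \left(236437 - 137\right)} = \sqrt{490077 + 236300} = \sqrt{726377}$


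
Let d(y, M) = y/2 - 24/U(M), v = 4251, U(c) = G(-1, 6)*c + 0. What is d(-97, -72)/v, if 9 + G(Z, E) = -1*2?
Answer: -3203/280566 ≈ -0.011416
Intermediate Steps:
G(Z, E) = -11 (G(Z, E) = -9 - 1*2 = -9 - 2 = -11)
U(c) = -11*c (U(c) = -11*c + 0 = -11*c)
d(y, M) = y/2 + 24/(11*M) (d(y, M) = y/2 - 24*(-1/(11*M)) = y*(½) - (-24)/(11*M) = y/2 + 24/(11*M))
d(-97, -72)/v = ((½)*(-97) + (24/11)/(-72))/4251 = (-97/2 + (24/11)*(-1/72))*(1/4251) = (-97/2 - 1/33)*(1/4251) = -3203/66*1/4251 = -3203/280566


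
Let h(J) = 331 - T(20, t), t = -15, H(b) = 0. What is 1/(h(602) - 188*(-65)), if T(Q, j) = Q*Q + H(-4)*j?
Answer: 1/12151 ≈ 8.2298e-5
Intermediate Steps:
T(Q, j) = Q² (T(Q, j) = Q*Q + 0*j = Q² + 0 = Q²)
h(J) = -69 (h(J) = 331 - 1*20² = 331 - 1*400 = 331 - 400 = -69)
1/(h(602) - 188*(-65)) = 1/(-69 - 188*(-65)) = 1/(-69 + 12220) = 1/12151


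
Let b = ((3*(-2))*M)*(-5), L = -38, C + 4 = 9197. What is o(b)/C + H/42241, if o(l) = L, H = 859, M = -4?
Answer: 6291629/388321513 ≈ 0.016202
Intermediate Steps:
C = 9193 (C = -4 + 9197 = 9193)
b = -120 (b = ((3*(-2))*(-4))*(-5) = -6*(-4)*(-5) = 24*(-5) = -120)
o(l) = -38
o(b)/C + H/42241 = -38/9193 + 859/42241 = 6291629/388321513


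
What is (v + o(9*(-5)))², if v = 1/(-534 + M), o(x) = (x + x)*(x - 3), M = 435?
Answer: 182909327041/9801 ≈ 1.8662e+7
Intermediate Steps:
o(x) = 2*x*(-3 + x) (o(x) = (2*x)*(-3 + x) = 2*x*(-3 + x))
v = -1/99 (v = 1/(-534 + 435) = 1/(-99) = -1/99 ≈ -0.010101)
(v + o(9*(-5)))² = (-1/99 + 2*(9*(-5))*(-3 + 9*(-5)))² = (-1/99 + 2*(-45)*(-3 - 45))² = (-1/99 + 2*(-45)*(-48))² = (-1/99 + 4320)² = (427679/99)² = 182909327041/9801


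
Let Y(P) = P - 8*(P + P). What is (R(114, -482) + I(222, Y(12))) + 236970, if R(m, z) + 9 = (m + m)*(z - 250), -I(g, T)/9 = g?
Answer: 68067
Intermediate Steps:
Y(P) = -15*P (Y(P) = P - 16*P = -15*P)
I(g, T) = -9*g
R(m, z) = -9 + 2*m*(-250 + z) (R(m, z) = -9 + (m + m)*(z - 250) = -9 + (2*m)*(-250 + z) = -9 + 2*m*(-250 + z))
(R(114, -482) + I(222, Y(12))) + 236970 = ((-9 - 500*114 + 2*114*(-482)) - 9*222) + 236970 = ((-9 - 57000 - 109896) - 1998) + 236970 = (-166905 - 1998) + 236970 = -168903 + 236970 = 68067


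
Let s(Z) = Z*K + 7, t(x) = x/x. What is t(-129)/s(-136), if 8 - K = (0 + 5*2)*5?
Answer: 1/5719 ≈ 0.00017486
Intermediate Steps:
K = -42 (K = 8 - (0 + 5*2)*5 = 8 - (0 + 10)*5 = 8 - 10*5 = 8 - 1*50 = 8 - 50 = -42)
t(x) = 1
s(Z) = 7 - 42*Z (s(Z) = Z*(-42) + 7 = -42*Z + 7 = 7 - 42*Z)
t(-129)/s(-136) = 1/(7 - 42*(-136)) = 1/(7 + 5712) = 1/5719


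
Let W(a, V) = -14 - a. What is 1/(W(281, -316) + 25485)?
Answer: 1/25190 ≈ 3.9698e-5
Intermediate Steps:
1/(W(281, -316) + 25485) = 1/((-14 - 1*281) + 25485) = 1/((-14 - 281) + 25485) = 1/(-295 + 25485) = 1/25190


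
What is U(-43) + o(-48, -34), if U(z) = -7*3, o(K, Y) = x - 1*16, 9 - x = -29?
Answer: 1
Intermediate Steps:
x = 38 (x = 9 - 1*(-29) = 9 + 29 = 38)
o(K, Y) = 22 (o(K, Y) = 38 - 1*16 = 38 - 16 = 22)
U(z) = -21
U(-43) + o(-48, -34) = -21 + 22 = 1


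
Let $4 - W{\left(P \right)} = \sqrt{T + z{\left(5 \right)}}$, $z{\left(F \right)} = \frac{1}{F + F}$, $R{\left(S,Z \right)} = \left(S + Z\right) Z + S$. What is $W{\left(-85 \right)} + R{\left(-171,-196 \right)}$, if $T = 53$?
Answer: $71765 - \frac{3 \sqrt{590}}{10} \approx 71758.0$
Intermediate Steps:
$R{\left(S,Z \right)} = S + Z \left(S + Z\right)$ ($R{\left(S,Z \right)} = Z \left(S + Z\right) + S = S + Z \left(S + Z\right)$)
$z{\left(F \right)} = \frac{1}{2 F}$
$W{\left(P \right)} = 4 - \frac{3 \sqrt{590}}{10}$ ($W{\left(P \right)} = 4 - \sqrt{53 + \frac{1}{2 \cdot 5}} = 4 - \sqrt{53 + \frac{1}{2} \cdot \frac{1}{5}} = 4 - \sqrt{53 + \frac{1}{10}} = 4 - \sqrt{\frac{531}{10}} = 4 - \frac{3 \sqrt{590}}{10}$)
$W{\left(-85 \right)} + R{\left(-171,-196 \right)} = \left(4 - \frac{3 \sqrt{590}}{10}\right) - \left(-33345 - 38416\right) = \left(4 - \frac{3 \sqrt{590}}{10}\right) + \left(-171 + 38416 + 33516\right) = \left(4 - \frac{3 \sqrt{590}}{10}\right) + 71761 = 71765 - \frac{3 \sqrt{590}}{10}$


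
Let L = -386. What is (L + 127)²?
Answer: 67081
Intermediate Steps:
(L + 127)² = (-386 + 127)² = (-259)² = 67081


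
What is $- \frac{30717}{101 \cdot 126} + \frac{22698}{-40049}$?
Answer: $- \frac{168782209}{56629286} \approx -2.9805$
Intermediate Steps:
$- \frac{30717}{101 \cdot 126} + \frac{22698}{-40049} = - \frac{30717}{12726} + 22698 \left(- \frac{1}{40049}\right) = \left(-30717\right) \frac{1}{12726} - \frac{22698}{40049} = - \frac{3413}{1414} - \frac{22698}{40049} = - \frac{168782209}{56629286}$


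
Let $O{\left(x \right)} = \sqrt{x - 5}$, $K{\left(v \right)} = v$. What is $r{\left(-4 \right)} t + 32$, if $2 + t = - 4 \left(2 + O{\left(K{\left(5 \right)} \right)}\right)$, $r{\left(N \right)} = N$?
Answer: $72$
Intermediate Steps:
$O{\left(x \right)} = \sqrt{-5 + x}$
$t = -10$ ($t = -2 - 4 \left(2 + \sqrt{-5 + 5}\right) = -2 - 4 \left(2 + \sqrt{0}\right) = -2 - 4 \left(2 + 0\right) = -2 - 8 = -10$)
$r{\left(-4 \right)} t + 32 = \left(-4\right) \left(-10\right) + 32 = 40 + 32 = 72$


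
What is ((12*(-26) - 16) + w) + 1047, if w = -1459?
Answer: -740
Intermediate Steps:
((12*(-26) - 16) + w) + 1047 = ((12*(-26) - 16) - 1459) + 1047 = ((-312 - 16) - 1459) + 1047 = (-328 - 1459) + 1047 = -1787 + 1047 = -740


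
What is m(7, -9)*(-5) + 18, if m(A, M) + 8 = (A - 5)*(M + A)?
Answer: 78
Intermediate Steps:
m(A, M) = -8 + (-5 + A)*(A + M) (m(A, M) = -8 + (A - 5)*(M + A) = -8 + (-5 + A)*(A + M))
m(7, -9)*(-5) + 18 = (-8 + 7² - 5*7 - 5*(-9) + 7*(-9))*(-5) + 18 = (-8 + 49 - 35 + 45 - 63)*(-5) + 18 = -12*(-5) + 18 = 60 + 18 = 78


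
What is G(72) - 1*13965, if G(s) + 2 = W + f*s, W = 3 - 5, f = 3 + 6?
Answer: -13321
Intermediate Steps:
f = 9
W = -2
G(s) = -4 + 9*s (G(s) = -2 + (-2 + 9*s) = -4 + 9*s)
G(72) - 1*13965 = (-4 + 9*72) - 1*13965 = (-4 + 648) - 13965 = 644 - 13965 = -13321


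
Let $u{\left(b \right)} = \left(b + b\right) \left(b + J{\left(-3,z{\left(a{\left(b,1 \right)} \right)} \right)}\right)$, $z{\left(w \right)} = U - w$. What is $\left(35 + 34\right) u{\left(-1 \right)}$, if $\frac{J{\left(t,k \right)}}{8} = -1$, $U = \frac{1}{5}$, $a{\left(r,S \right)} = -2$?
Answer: $1242$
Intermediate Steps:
$U = \frac{1}{5} \approx 0.2$
$z{\left(w \right)} = \frac{1}{5} - w$
$J{\left(t,k \right)} = -8$ ($J{\left(t,k \right)} = 8 \left(-1\right) = -8$)
$u{\left(b \right)} = 2 b \left(-8 + b\right)$ ($u{\left(b \right)} = \left(b + b\right) \left(b - 8\right) = 2 b \left(-8 + b\right)$)
$\left(35 + 34\right) u{\left(-1 \right)} = \left(35 + 34\right) 2 \left(-1\right) \left(-8 - 1\right) = 69 \cdot 2 \left(-1\right) \left(-9\right) = 69 \cdot 18 = 1242$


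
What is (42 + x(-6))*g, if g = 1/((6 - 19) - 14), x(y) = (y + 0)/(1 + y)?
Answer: -8/5 ≈ -1.6000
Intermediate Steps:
x(y) = y/(1 + y)
g = -1/27 (g = 1/(-13 - 14) = 1/(-27) = -1/27 ≈ -0.037037)
(42 + x(-6))*g = (42 - 6/(1 - 6))*(-1/27) = (42 - 6/(-5))*(-1/27) = (42 - 6*(-⅕))*(-1/27) = (42 + 6/5)*(-1/27) = (216/5)*(-1/27) = -8/5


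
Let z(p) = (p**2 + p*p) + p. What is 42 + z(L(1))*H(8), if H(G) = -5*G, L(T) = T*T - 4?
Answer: -558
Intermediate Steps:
L(T) = -4 + T**2 (L(T) = T**2 - 4 = -4 + T**2)
z(p) = p + 2*p**2 (z(p) = (p**2 + p**2) + p = 2*p**2 + p = p + 2*p**2)
42 + z(L(1))*H(8) = 42 + ((-4 + 1**2)*(1 + 2*(-4 + 1**2)))*(-5*8) = 42 + ((-4 + 1)*(1 + 2*(-4 + 1)))*(-40) = 42 - 3*(1 + 2*(-3))*(-40) = 42 - 3*(1 - 6)*(-40) = 42 - 3*(-5)*(-40) = 42 + 15*(-40) = 42 - 600 = -558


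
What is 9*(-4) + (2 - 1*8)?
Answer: -42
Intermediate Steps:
9*(-4) + (2 - 1*8) = -36 + (2 - 8) = -36 - 6 = -42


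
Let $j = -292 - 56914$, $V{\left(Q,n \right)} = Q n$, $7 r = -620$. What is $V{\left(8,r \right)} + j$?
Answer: $- \frac{405402}{7} \approx -57915.0$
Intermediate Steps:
$r = - \frac{620}{7}$ ($r = \frac{1}{7} \left(-620\right) = - \frac{620}{7} \approx -88.571$)
$j = -57206$ ($j = -292 - 56914 = -57206$)
$V{\left(8,r \right)} + j = 8 \left(- \frac{620}{7}\right) - 57206 = - \frac{4960}{7} - 57206 = - \frac{405402}{7}$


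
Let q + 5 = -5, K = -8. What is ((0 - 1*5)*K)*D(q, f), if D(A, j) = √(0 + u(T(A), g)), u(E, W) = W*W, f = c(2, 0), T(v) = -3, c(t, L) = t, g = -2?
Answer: 80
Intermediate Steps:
q = -10 (q = -5 - 5 = -10)
f = 2
u(E, W) = W²
D(A, j) = 2 (D(A, j) = √(0 + (-2)²) = √(0 + 4) = √4 = 2)
((0 - 1*5)*K)*D(q, f) = ((0 - 1*5)*(-8))*2 = ((0 - 5)*(-8))*2 = -5*(-8)*2 = 40*2 = 80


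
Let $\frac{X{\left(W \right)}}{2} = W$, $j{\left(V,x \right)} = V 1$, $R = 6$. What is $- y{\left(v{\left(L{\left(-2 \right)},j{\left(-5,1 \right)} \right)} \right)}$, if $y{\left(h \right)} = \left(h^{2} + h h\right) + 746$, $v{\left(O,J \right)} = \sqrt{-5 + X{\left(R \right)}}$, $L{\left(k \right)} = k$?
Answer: $-760$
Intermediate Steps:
$j{\left(V,x \right)} = V$
$X{\left(W \right)} = 2 W$
$v{\left(O,J \right)} = \sqrt{7}$ ($v{\left(O,J \right)} = \sqrt{-5 + 2 \cdot 6} = \sqrt{-5 + 12} = \sqrt{7}$)
$y{\left(h \right)} = 746 + 2 h^{2}$ ($y{\left(h \right)} = \left(h^{2} + h^{2}\right) + 746 = 2 h^{2} + 746 = 746 + 2 h^{2}$)
$- y{\left(v{\left(L{\left(-2 \right)},j{\left(-5,1 \right)} \right)} \right)} = - (746 + 2 \left(\sqrt{7}\right)^{2}) = - (746 + 2 \cdot 7) = - (746 + 14) = \left(-1\right) 760 = -760$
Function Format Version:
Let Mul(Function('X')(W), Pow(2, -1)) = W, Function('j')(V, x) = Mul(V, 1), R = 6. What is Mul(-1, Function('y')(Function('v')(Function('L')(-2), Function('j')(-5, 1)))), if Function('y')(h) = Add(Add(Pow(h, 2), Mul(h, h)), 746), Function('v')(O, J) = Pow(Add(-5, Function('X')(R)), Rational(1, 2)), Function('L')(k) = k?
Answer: -760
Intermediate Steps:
Function('j')(V, x) = V
Function('X')(W) = Mul(2, W)
Function('v')(O, J) = Pow(7, Rational(1, 2)) (Function('v')(O, J) = Pow(Add(-5, Mul(2, 6)), Rational(1, 2)) = Pow(Add(-5, 12), Rational(1, 2)) = Pow(7, Rational(1, 2)))
Function('y')(h) = Add(746, Mul(2, Pow(h, 2))) (Function('y')(h) = Add(Add(Pow(h, 2), Pow(h, 2)), 746) = Add(Mul(2, Pow(h, 2)), 746) = Add(746, Mul(2, Pow(h, 2))))
Mul(-1, Function('y')(Function('v')(Function('L')(-2), Function('j')(-5, 1)))) = Mul(-1, Add(746, Mul(2, Pow(Pow(7, Rational(1, 2)), 2)))) = Mul(-1, Add(746, Mul(2, 7))) = Mul(-1, Add(746, 14)) = Mul(-1, 760) = -760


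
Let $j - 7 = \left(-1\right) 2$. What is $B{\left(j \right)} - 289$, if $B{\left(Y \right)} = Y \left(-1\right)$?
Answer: $-294$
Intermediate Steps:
$j = 5$ ($j = 7 - 2 = 5$)
$B{\left(Y \right)} = - Y$
$B{\left(j \right)} - 289 = \left(-1\right) 5 - 289 = -5 - 289 = -294$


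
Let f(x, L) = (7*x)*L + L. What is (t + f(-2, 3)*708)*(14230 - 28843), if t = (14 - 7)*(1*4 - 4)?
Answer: 403494156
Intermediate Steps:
f(x, L) = L + 7*L*x (f(x, L) = 7*L*x + L = L + 7*L*x)
t = 0 (t = 7*(4 - 4) = 7*0 = 0)
(t + f(-2, 3)*708)*(14230 - 28843) = (0 + (3*(1 + 7*(-2)))*708)*(14230 - 28843) = (0 + (3*(1 - 14))*708)*(-14613) = (0 + (3*(-13))*708)*(-14613) = (0 - 39*708)*(-14613) = (0 - 27612)*(-14613) = -27612*(-14613) = 403494156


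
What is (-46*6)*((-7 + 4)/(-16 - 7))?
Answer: -36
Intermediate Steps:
(-46*6)*((-7 + 4)/(-16 - 7)) = -(-828)/(-23) = -(-828)*(-1)/23 = -276*3/23 = -36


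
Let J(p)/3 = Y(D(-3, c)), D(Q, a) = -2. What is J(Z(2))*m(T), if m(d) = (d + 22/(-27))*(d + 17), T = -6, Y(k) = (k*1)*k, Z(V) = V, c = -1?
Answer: -8096/9 ≈ -899.56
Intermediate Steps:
Y(k) = k² (Y(k) = k*k = k²)
J(p) = 12 (J(p) = 3*(-2)² = 3*4 = 12)
m(d) = (17 + d)*(-22/27 + d) (m(d) = (d + 22*(-1/27))*(17 + d) = (d - 22/27)*(17 + d) = (-22/27 + d)*(17 + d) = (17 + d)*(-22/27 + d))
J(Z(2))*m(T) = 12*(-374/27 + (-6)² + (437/27)*(-6)) = 12*(-374/27 + 36 - 874/9) = 12*(-2024/27) = -8096/9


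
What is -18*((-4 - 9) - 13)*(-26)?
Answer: -12168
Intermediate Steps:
-18*((-4 - 9) - 13)*(-26) = -18*(-13 - 13)*(-26) = -18*(-26)*(-26) = 468*(-26) = -12168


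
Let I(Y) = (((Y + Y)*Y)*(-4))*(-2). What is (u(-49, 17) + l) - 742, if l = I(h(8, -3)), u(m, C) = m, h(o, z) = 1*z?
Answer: -647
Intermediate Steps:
h(o, z) = z
I(Y) = 16*Y**2 (I(Y) = (((2*Y)*Y)*(-4))*(-2) = ((2*Y**2)*(-4))*(-2) = -8*Y**2*(-2) = 16*Y**2)
l = 144 (l = 16*(-3)**2 = 16*9 = 144)
(u(-49, 17) + l) - 742 = (-49 + 144) - 742 = 95 - 742 = -647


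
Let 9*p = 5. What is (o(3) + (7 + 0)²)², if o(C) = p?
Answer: 198916/81 ≈ 2455.8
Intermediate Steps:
p = 5/9 (p = (⅑)*5 = 5/9 ≈ 0.55556)
o(C) = 5/9
(o(3) + (7 + 0)²)² = (5/9 + (7 + 0)²)² = (5/9 + 7²)² = (5/9 + 49)² = (446/9)² = 198916/81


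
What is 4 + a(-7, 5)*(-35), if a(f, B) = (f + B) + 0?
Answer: 74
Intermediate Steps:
a(f, B) = B + f (a(f, B) = (B + f) + 0 = B + f)
4 + a(-7, 5)*(-35) = 4 + (5 - 7)*(-35) = 4 - 2*(-35) = 4 + 70 = 74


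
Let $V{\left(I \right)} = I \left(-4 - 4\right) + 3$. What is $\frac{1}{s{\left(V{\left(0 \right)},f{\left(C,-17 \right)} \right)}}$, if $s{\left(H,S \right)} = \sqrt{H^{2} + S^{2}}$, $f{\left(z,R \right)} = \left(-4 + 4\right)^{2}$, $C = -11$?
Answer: $\frac{1}{3} \approx 0.33333$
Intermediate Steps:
$V{\left(I \right)} = 3 - 8 I$ ($V{\left(I \right)} = I \left(-8\right) + 3 = - 8 I + 3 = 3 - 8 I$)
$f{\left(z,R \right)} = 0$ ($f{\left(z,R \right)} = 0^{2} = 0$)
$\frac{1}{s{\left(V{\left(0 \right)},f{\left(C,-17 \right)} \right)}} = \frac{1}{\sqrt{\left(3 - 0\right)^{2} + 0^{2}}} = \frac{1}{\sqrt{\left(3 + 0\right)^{2} + 0}} = \frac{1}{\sqrt{3^{2} + 0}} = \frac{1}{\sqrt{9 + 0}} = \frac{1}{\sqrt{9}} = \frac{1}{3}$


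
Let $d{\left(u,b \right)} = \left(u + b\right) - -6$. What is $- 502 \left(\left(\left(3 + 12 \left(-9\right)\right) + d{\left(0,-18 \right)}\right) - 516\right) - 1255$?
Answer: $316511$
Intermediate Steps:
$d{\left(u,b \right)} = 6 + b + u$ ($d{\left(u,b \right)} = \left(b + u\right) + 6 = 6 + b + u$)
$- 502 \left(\left(\left(3 + 12 \left(-9\right)\right) + d{\left(0,-18 \right)}\right) - 516\right) - 1255 = - 502 \left(\left(\left(3 + 12 \left(-9\right)\right) + \left(6 - 18 + 0\right)\right) - 516\right) - 1255 = - 502 \left(\left(\left(3 - 108\right) - 12\right) - 516\right) - 1255 = - 502 \left(\left(-105 - 12\right) - 516\right) - 1255 = - 502 \left(-117 - 516\right) - 1255 = \left(-502\right) \left(-633\right) - 1255 = 317766 - 1255 = 316511$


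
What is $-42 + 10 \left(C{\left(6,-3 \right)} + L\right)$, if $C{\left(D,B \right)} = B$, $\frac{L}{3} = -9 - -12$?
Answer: $18$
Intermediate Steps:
$L = 9$ ($L = 3 \left(-9 - -12\right) = 3 \left(-9 + 12\right) = 3 \cdot 3 = 9$)
$-42 + 10 \left(C{\left(6,-3 \right)} + L\right) = -42 + 10 \left(-3 + 9\right) = -42 + 10 \cdot 6 = -42 + 60 = 18$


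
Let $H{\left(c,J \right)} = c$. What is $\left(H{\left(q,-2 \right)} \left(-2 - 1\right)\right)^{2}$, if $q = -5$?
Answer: $225$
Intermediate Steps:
$\left(H{\left(q,-2 \right)} \left(-2 - 1\right)\right)^{2} = \left(- 5 \left(-2 - 1\right)\right)^{2} = \left(\left(-5\right) \left(-3\right)\right)^{2} = 15^{2} = 225$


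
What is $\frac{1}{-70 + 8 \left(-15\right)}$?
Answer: $- \frac{1}{190} \approx -0.0052632$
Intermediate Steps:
$\frac{1}{-70 + 8 \left(-15\right)} = \frac{1}{-70 - 120} = \frac{1}{-190} = - \frac{1}{190}$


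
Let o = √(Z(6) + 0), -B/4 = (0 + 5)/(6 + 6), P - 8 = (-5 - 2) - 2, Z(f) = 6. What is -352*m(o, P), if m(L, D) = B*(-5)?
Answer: -8800/3 ≈ -2933.3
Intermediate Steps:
P = -1 (P = 8 + ((-5 - 2) - 2) = 8 + (-7 - 2) = 8 - 9 = -1)
B = -5/3 (B = -4*(0 + 5)/(6 + 6) = -20/12 = -4*5/12 = -5/3 ≈ -1.6667)
o = √6 (o = √(6 + 0) = √6 ≈ 2.4495)
m(L, D) = 25/3 (m(L, D) = -5/3*(-5) = 25/3)
-352*m(o, P) = -352*25/3 = -8800/3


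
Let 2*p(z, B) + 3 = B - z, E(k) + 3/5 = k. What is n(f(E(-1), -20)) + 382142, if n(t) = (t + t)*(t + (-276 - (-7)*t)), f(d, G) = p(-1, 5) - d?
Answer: 9514614/25 ≈ 3.8058e+5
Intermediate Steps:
E(k) = -⅗ + k
p(z, B) = -3/2 + B/2 - z/2 (p(z, B) = -3/2 + (B - z)/2 = -3/2 + (B/2 - z/2) = -3/2 + B/2 - z/2)
f(d, G) = 3/2 - d (f(d, G) = (-3/2 + (½)*5 - ½*(-1)) - d = (-3/2 + 5/2 + ½) - d = 3/2 - d)
n(t) = 2*t*(-276 + 8*t) (n(t) = (2*t)*(t + (-276 + 7*t)) = (2*t)*(-276 + 8*t) = 2*t*(-276 + 8*t))
n(f(E(-1), -20)) + 382142 = 8*(3/2 - (-⅗ - 1))*(-69 + 2*(3/2 - (-⅗ - 1))) + 382142 = 8*(3/2 - 1*(-8/5))*(-69 + 2*(3/2 - 1*(-8/5))) + 382142 = 8*(3/2 + 8/5)*(-69 + 2*(3/2 + 8/5)) + 382142 = 8*(31/10)*(-69 + 2*(31/10)) + 382142 = 8*(31/10)*(-69 + 31/5) + 382142 = 8*(31/10)*(-314/5) + 382142 = -38936/25 + 382142 = 9514614/25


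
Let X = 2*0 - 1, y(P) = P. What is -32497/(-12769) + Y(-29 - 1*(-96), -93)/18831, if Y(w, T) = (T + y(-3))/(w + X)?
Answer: 6731256773/2644983429 ≈ 2.5449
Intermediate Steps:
X = -1 (X = 0 - 1 = -1)
Y(w, T) = (-3 + T)/(-1 + w) (Y(w, T) = (T - 3)/(w - 1) = (-3 + T)/(-1 + w))
-32497/(-12769) + Y(-29 - 1*(-96), -93)/18831 = -32497/(-12769) + ((-3 - 93)/(-1 + (-29 - 1*(-96))))/18831 = -32497*(-1/12769) + (-96/(-1 + (-29 + 96)))*(1/18831) = 32497/12769 + (-96/(-1 + 67))*(1/18831) = 32497/12769 + (-96/66)*(1/18831) = 32497/12769 + ((1/66)*(-96))*(1/18831) = 32497/12769 - 16/11*1/18831 = 32497/12769 - 16/207141 = 6731256773/2644983429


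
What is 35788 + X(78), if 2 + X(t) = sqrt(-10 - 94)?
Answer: 35786 + 2*I*sqrt(26) ≈ 35786.0 + 10.198*I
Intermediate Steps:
X(t) = -2 + 2*I*sqrt(26) (X(t) = -2 + sqrt(-10 - 94) = -2 + sqrt(-104) = -2 + 2*I*sqrt(26))
35788 + X(78) = 35788 + (-2 + 2*I*sqrt(26)) = 35786 + 2*I*sqrt(26)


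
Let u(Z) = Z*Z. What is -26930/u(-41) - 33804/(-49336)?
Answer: -317948489/20733454 ≈ -15.335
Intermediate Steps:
u(Z) = Z²
-26930/u(-41) - 33804/(-49336) = -26930/((-41)²) - 33804/(-49336) = -26930/1681 - 33804*(-1/49336) = -26930*1/1681 + 8451/12334 = -26930/1681 + 8451/12334 = -317948489/20733454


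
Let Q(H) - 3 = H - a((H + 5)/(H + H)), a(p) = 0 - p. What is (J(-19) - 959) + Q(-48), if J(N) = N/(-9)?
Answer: -288415/288 ≈ -1001.4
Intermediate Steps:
a(p) = -p
J(N) = -N/9 (J(N) = N*(-1/9) = -N/9)
Q(H) = 3 + H + (5 + H)/(2*H) (Q(H) = 3 + (H - (-1)*(H + 5)/(H + H)) = 3 + (H - (-1)*(5 + H)/((2*H))) = 3 + (H - (-1)*(5 + H)*(1/(2*H))) = 3 + (H - (-1)*(5 + H)/(2*H)) = 3 + (H + (5 + H)/(2*H)) = 3 + H + (5 + H)/(2*H))
(J(-19) - 959) + Q(-48) = (-1/9*(-19) - 959) + (7/2 - 48 + (5/2)/(-48)) = (19/9 - 959) + (7/2 - 48 + (5/2)*(-1/48)) = -8612/9 + (7/2 - 48 - 5/96) = -8612/9 - 4277/96 = -288415/288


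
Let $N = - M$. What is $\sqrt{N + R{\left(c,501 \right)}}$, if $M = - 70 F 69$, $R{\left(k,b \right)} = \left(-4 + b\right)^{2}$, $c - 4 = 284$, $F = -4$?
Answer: $\sqrt{227689} \approx 477.17$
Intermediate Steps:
$c = 288$ ($c = 4 + 284 = 288$)
$M = 19320$ ($M = \left(-70\right) \left(-4\right) 69 = 280 \cdot 69 = 19320$)
$N = -19320$ ($N = \left(-1\right) 19320 = -19320$)
$\sqrt{N + R{\left(c,501 \right)}} = \sqrt{-19320 + \left(-4 + 501\right)^{2}} = \sqrt{-19320 + 497^{2}} = \sqrt{-19320 + 247009} = \sqrt{227689}$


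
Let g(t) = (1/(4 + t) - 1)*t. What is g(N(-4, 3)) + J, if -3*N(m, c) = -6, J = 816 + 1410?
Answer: 6673/3 ≈ 2224.3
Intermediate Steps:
J = 2226
N(m, c) = 2 (N(m, c) = -⅓*(-6) = 2)
g(t) = t*(-1 + 1/(4 + t)) (g(t) = (-1 + 1/(4 + t))*t = t*(-1 + 1/(4 + t)))
g(N(-4, 3)) + J = -1*2*(3 + 2)/(4 + 2) + 2226 = -1*2*5/6 + 2226 = -1*2*⅙*5 + 2226 = -5/3 + 2226 = 6673/3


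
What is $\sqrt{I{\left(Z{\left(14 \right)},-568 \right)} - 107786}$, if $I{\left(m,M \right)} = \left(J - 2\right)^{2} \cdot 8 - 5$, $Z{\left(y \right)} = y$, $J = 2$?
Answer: $i \sqrt{107791} \approx 328.32 i$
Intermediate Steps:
$I{\left(m,M \right)} = -5$ ($I{\left(m,M \right)} = \left(2 - 2\right)^{2} \cdot 8 - 5 = 0^{2} \cdot 8 - 5 = 0 \cdot 8 - 5 = 0 - 5 = -5$)
$\sqrt{I{\left(Z{\left(14 \right)},-568 \right)} - 107786} = \sqrt{-5 - 107786} = \sqrt{-107791} = i \sqrt{107791}$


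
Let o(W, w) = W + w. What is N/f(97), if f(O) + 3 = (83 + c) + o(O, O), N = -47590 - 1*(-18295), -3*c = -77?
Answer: -2835/29 ≈ -97.759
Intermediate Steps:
c = 77/3 (c = -⅓*(-77) = 77/3 ≈ 25.667)
N = -29295 (N = -47590 + 18295 = -29295)
f(O) = 317/3 + 2*O (f(O) = -3 + ((83 + 77/3) + (O + O)) = -3 + (326/3 + 2*O) = 317/3 + 2*O)
N/f(97) = -29295/(317/3 + 2*97) = -29295/(317/3 + 194) = -29295/899/3 = -29295*3/899 = -2835/29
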